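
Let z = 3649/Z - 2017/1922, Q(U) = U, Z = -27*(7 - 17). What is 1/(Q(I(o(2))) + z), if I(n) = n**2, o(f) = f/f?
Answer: 129735/1746932 ≈ 0.074265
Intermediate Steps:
o(f) = 1
Z = 270 (Z = -27*(-10) = 270)
z = 1617197/129735 (z = 3649/270 - 2017/1922 = 1617197/129735 ≈ 12.465)
1/(Q(I(o(2))) + z) = 1/(1**2 + 1617197/129735) = 1/(1 + 1617197/129735) = 1/(1746932/129735) = 129735/1746932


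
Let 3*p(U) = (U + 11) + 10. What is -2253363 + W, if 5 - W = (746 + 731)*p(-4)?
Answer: -6785183/3 ≈ -2.2617e+6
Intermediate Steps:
p(U) = 7 + U/3 (p(U) = ((U + 11) + 10)/3 = ((11 + U) + 10)/3 = (21 + U)/3 = 7 + U/3)
W = -25094/3 (W = 5 - (746 + 731)*(7 + (1/3)*(-4)) = 5 - 1477*(7 - 4/3) = 5 - 1477*17/3 = 5 - 1*25109/3 = 5 - 25109/3 = -25094/3 ≈ -8364.7)
-2253363 + W = -2253363 - 25094/3 = -6785183/3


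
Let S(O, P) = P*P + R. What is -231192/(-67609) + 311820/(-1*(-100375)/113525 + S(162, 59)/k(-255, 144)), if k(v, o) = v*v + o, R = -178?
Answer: 20388443135339526/61124823637 ≈ 3.3355e+5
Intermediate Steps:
k(v, o) = o + v**2 (k(v, o) = v**2 + o = o + v**2)
S(O, P) = -178 + P**2 (S(O, P) = P*P - 178 = P**2 - 178 = -178 + P**2)
-231192/(-67609) + 311820/(-1*(-100375)/113525 + S(162, 59)/k(-255, 144)) = -231192/(-67609) + 311820/(-1*(-100375)/113525 + (-178 + 59**2)/(144 + (-255)**2)) = -231192*(-1/67609) + 311820/(100375*(1/113525) + (-178 + 3481)/(144 + 65025)) = 231192/67609 + 311820/(4015/4541 + 3303/65169) = 231192/67609 + 311820/(4015/4541 + 3303*(1/65169)) = 231192/67609 + 311820/(4015/4541 + 367/7241) = 231192/67609 + 311820/(30739162/32881381) = 231192/67609 + 311820*(32881381/30739162) = 231192/67609 + 5126536111710/15369581 = 20388443135339526/61124823637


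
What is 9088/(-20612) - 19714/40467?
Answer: -193527266/208526451 ≈ -0.92807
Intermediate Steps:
9088/(-20612) - 19714/40467 = 9088*(-1/20612) - 19714*1/40467 = -2272/5153 - 19714/40467 = -193527266/208526451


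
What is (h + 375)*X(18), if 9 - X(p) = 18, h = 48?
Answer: -3807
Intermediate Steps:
X(p) = -9 (X(p) = 9 - 1*18 = 9 - 18 = -9)
(h + 375)*X(18) = (48 + 375)*(-9) = 423*(-9) = -3807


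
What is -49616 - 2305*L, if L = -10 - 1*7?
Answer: -10431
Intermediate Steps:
L = -17 (L = -10 - 7 = -17)
-49616 - 2305*L = -49616 - 2305*(-17) = -49616 - 1*(-39185) = -49616 + 39185 = -10431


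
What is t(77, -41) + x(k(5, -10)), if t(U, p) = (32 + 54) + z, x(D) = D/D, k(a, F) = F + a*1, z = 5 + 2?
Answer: 94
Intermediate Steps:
z = 7
k(a, F) = F + a
x(D) = 1
t(U, p) = 93 (t(U, p) = (32 + 54) + 7 = 86 + 7 = 93)
t(77, -41) + x(k(5, -10)) = 93 + 1 = 94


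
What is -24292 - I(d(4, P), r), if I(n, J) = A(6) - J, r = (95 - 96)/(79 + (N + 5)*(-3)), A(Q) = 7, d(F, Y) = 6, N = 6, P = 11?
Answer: -1117755/46 ≈ -24299.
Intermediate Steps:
r = -1/46 (r = (95 - 96)/(79 + (6 + 5)*(-3)) = -1/(79 + 11*(-3)) = -1/(79 - 33) = -1/46 ≈ -0.021739)
I(n, J) = 7 - J
-24292 - I(d(4, P), r) = -24292 - (7 - 1*(-1/46)) = -24292 - (7 + 1/46) = -24292 - 1*323/46 = -24292 - 323/46 = -1117755/46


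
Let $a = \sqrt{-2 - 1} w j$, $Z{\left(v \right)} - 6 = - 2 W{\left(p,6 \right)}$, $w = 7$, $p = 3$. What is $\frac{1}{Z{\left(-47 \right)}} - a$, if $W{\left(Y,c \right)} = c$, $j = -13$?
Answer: $- \frac{1}{6} + 91 i \sqrt{3} \approx -0.16667 + 157.62 i$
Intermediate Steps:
$Z{\left(v \right)} = -6$ ($Z{\left(v \right)} = 6 - 12 = -6$)
$a = - 91 i \sqrt{3}$ ($a = \sqrt{-2 - 1} \cdot 7 \left(-13\right) = \sqrt{-3} \cdot 7 \left(-13\right) = i \sqrt{3} \cdot 7 \left(-13\right) = 7 i \sqrt{3} \left(-13\right) = - 91 i \sqrt{3} \approx - 157.62 i$)
$\frac{1}{Z{\left(-47 \right)}} - a = \frac{1}{-6} - - 91 i \sqrt{3} = - \frac{1}{6} + 91 i \sqrt{3}$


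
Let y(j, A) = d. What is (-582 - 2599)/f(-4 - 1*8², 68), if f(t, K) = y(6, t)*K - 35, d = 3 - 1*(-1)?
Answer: -3181/237 ≈ -13.422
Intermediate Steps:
d = 4 (d = 3 + 1 = 4)
y(j, A) = 4
f(t, K) = -35 + 4*K (f(t, K) = 4*K - 35 = -35 + 4*K)
(-582 - 2599)/f(-4 - 1*8², 68) = (-582 - 2599)/(-35 + 4*68) = -3181/(-35 + 272) = -3181/237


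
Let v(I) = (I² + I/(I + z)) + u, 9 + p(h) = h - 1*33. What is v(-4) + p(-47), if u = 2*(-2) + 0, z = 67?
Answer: -4855/63 ≈ -77.063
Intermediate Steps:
u = -4 (u = -4 + 0 = -4)
p(h) = -42 + h (p(h) = -9 + (h - 1*33) = -9 + (h - 33) = -9 + (-33 + h) = -42 + h)
v(I) = -4 + I² + I/(67 + I) (v(I) = (I² + I/(I + 67)) - 4 = (I² + I/(67 + I)) - 4 = -4 + I² + I/(67 + I))
v(-4) + p(-47) = (-268 + (-4)³ - 3*(-4) + 67*(-4)²)/(67 - 4) + (-42 - 47) = (-268 - 64 + 12 + 67*16)/63 - 89 = (-268 - 64 + 12 + 1072)/63 - 89 = (1/63)*752 - 89 = 752/63 - 89 = -4855/63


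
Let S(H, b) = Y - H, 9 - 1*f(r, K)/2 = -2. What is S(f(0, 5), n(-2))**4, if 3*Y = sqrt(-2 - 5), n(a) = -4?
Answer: (66 - I*sqrt(7))**4/81 ≈ 2.32e+5 - 37502.0*I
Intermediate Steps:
f(r, K) = 22 (f(r, K) = 18 - 2*(-2) = 18 + 4 = 22)
Y = I*sqrt(7)/3 (Y = sqrt(-2 - 5)/3 = sqrt(-7)/3 = (I*sqrt(7))/3 = I*sqrt(7)/3 ≈ 0.88192*I)
S(H, b) = -H + I*sqrt(7)/3 (S(H, b) = I*sqrt(7)/3 - H = -H + I*sqrt(7)/3)
S(f(0, 5), n(-2))**4 = (-1*22 + I*sqrt(7)/3)**4 = (-22 + I*sqrt(7)/3)**4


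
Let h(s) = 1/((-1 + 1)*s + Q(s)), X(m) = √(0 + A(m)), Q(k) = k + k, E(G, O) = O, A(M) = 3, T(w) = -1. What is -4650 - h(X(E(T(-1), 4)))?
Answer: -4650 - √3/6 ≈ -4650.3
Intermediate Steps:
Q(k) = 2*k
X(m) = √3 (X(m) = √(0 + 3) = √3)
h(s) = 1/(2*s) (h(s) = 1/((-1 + 1)*s + 2*s) = 1/(0*s + 2*s) = 1/(0 + 2*s) = 1/(2*s))
-4650 - h(X(E(T(-1), 4))) = -4650 - 1/(2*(√3)) = -4650 - √3/3/2 = -4650 - √3/6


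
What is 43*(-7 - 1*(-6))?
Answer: -43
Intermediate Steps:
43*(-7 - 1*(-6)) = 43*(-7 + 6) = 43*(-1) = -43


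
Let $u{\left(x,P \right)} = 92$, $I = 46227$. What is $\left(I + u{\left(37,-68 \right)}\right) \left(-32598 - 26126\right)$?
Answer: $-2720036956$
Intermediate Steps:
$\left(I + u{\left(37,-68 \right)}\right) \left(-32598 - 26126\right) = \left(46227 + 92\right) \left(-32598 - 26126\right) = 46319 \left(-58724\right) = -2720036956$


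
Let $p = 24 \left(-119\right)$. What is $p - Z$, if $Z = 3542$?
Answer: $-6398$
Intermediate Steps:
$p = -2856$
$p - Z = -2856 - 3542 = -6398$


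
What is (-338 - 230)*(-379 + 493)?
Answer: -64752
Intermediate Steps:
(-338 - 230)*(-379 + 493) = -568*114 = -64752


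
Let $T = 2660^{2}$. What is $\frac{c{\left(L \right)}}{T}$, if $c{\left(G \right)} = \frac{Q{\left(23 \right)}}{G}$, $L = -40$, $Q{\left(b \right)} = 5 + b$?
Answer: $- \frac{1}{10108000} \approx -9.8932 \cdot 10^{-8}$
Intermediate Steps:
$c{\left(G \right)} = \frac{28}{G}$ ($c{\left(G \right)} = \frac{5 + 23}{G} = \frac{28}{G}$)
$T = 7075600$
$\frac{c{\left(L \right)}}{T} = \frac{28 \frac{1}{-40}}{7075600} = 28 \left(- \frac{1}{40}\right) \frac{1}{7075600} = \left(- \frac{7}{10}\right) \frac{1}{7075600} = - \frac{1}{10108000}$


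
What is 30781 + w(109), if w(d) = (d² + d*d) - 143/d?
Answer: 5945044/109 ≈ 54542.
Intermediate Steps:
w(d) = -143/d + 2*d² (w(d) = (d² + d²) - 143/d = 2*d² - 143/d = -143/d + 2*d²)
30781 + w(109) = 30781 + (-143 + 2*109³)/109 = 30781 + (-143 + 2*1295029)/109 = 30781 + (-143 + 2590058)/109 = 30781 + (1/109)*2589915 = 30781 + 2589915/109 = 5945044/109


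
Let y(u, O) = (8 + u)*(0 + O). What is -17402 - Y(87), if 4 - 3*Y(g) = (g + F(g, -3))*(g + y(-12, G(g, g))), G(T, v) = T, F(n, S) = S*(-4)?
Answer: -78049/3 ≈ -26016.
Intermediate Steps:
F(n, S) = -4*S
y(u, O) = O*(8 + u) (y(u, O) = (8 + u)*O = O*(8 + u))
Y(g) = 4/3 + g*(12 + g) (Y(g) = 4/3 - (g - 4*(-3))*(g + g*(8 - 12))/3 = 4/3 - (g + 12)*(g + g*(-4))/3 = 4/3 - (12 + g)*(g - 4*g)/3 = 4/3 - (12 + g)*(-3*g)/3 = 4/3 - (-1)*g*(12 + g) = 4/3 + g*(12 + g))
-17402 - Y(87) = -17402 - (4/3 + 87² + 12*87) = -17402 - (4/3 + 7569 + 1044) = -17402 - 1*25843/3 = -17402 - 25843/3 = -78049/3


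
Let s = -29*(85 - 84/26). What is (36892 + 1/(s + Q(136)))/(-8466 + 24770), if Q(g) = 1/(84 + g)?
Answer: 31274856003/13821567226 ≈ 2.2628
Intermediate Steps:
s = -30827/13 (s = -29*(85 - 84*1/26) = -29*(85 - 42/13) = -29*1063/13 = -30827/13 ≈ -2371.3)
(36892 + 1/(s + Q(136)))/(-8466 + 24770) = (36892 + 1/(-30827/13 + 1/(84 + 136)))/(-8466 + 24770) = (36892 + 1/(-30827/13 + 1/220))/16304 = (36892 + 1/(-30827/13 + 1/220))*(1/16304) = (36892 + 1/(-6781927/2860))*(1/16304) = (36892 - 2860/6781927)*(1/16304) = (250198848024/6781927)*(1/16304) = 31274856003/13821567226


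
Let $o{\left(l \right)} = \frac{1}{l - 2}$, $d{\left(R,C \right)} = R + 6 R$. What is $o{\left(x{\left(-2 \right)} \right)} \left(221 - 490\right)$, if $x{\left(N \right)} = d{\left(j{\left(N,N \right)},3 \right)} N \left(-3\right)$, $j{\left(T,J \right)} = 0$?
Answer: $\frac{269}{2} \approx 134.5$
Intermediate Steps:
$d{\left(R,C \right)} = 7 R$
$x{\left(N \right)} = 0$ ($x{\left(N \right)} = 7 \cdot 0 N \left(-3\right) = 0 N \left(-3\right) = 0 \left(-3\right) = 0$)
$o{\left(l \right)} = \frac{1}{-2 + l}$
$o{\left(x{\left(-2 \right)} \right)} \left(221 - 490\right) = \frac{221 - 490}{-2 + 0} = \frac{1}{-2} \left(-269\right) = \left(- \frac{1}{2}\right) \left(-269\right) = \frac{269}{2}$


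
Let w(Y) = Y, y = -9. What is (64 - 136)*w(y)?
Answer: 648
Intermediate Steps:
(64 - 136)*w(y) = (64 - 136)*(-9) = -72*(-9) = 648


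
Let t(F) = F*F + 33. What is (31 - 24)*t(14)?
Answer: 1603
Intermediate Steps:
t(F) = 33 + F**2 (t(F) = F**2 + 33 = 33 + F**2)
(31 - 24)*t(14) = (31 - 24)*(33 + 14**2) = 7*(33 + 196) = 7*229 = 1603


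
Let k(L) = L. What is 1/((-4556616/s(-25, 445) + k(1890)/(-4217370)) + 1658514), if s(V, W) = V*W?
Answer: 1563941375/2594459229436539 ≈ 6.0280e-7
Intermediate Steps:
1/((-4556616/s(-25, 445) + k(1890)/(-4217370)) + 1658514) = 1/((-4556616/((-25*445)) + 1890/(-4217370)) + 1658514) = 1/((-4556616/(-11125) + 1890*(-1/4217370)) + 1658514) = 1/((-4556616*(-1/11125) - 63/140579) + 1658514) = 1/((4556616/11125 - 63/140579) + 1658514) = 1/(640563819789/1563941375 + 1658514) = 1/(2594459229436539/1563941375) = 1563941375/2594459229436539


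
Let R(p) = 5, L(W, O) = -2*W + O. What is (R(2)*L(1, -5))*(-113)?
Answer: 3955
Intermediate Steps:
L(W, O) = O - 2*W
(R(2)*L(1, -5))*(-113) = (5*(-5 - 2*1))*(-113) = (5*(-5 - 2))*(-113) = (5*(-7))*(-113) = -35*(-113) = 3955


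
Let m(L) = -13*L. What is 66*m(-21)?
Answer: 18018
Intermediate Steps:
66*m(-21) = 66*(-13*(-21)) = 66*273 = 18018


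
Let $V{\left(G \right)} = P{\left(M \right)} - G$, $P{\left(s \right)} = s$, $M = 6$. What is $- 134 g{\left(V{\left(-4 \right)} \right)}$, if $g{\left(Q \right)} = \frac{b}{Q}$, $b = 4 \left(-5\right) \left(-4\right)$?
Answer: $-1072$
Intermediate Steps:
$V{\left(G \right)} = 6 - G$
$b = 80$ ($b = \left(-20\right) \left(-4\right) = 80$)
$g{\left(Q \right)} = \frac{80}{Q}$
$- 134 g{\left(V{\left(-4 \right)} \right)} = - 134 \frac{80}{6 - -4} = - 134 \frac{80}{6 + 4} = - 134 \cdot \frac{80}{10} = - 134 \cdot 80 \cdot \frac{1}{10} = \left(-134\right) 8 = -1072$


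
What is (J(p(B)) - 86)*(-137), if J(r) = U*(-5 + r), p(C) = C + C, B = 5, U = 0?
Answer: 11782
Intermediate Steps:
p(C) = 2*C
J(r) = 0 (J(r) = 0*(-5 + r) = 0)
(J(p(B)) - 86)*(-137) = (0 - 86)*(-137) = -86*(-137) = 11782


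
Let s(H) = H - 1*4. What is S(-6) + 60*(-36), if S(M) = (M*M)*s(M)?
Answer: -2520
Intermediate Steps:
s(H) = -4 + H (s(H) = H - 4 = -4 + H)
S(M) = M²*(-4 + M) (S(M) = (M*M)*(-4 + M) = M²*(-4 + M))
S(-6) + 60*(-36) = (-6)²*(-4 - 6) + 60*(-36) = 36*(-10) - 2160 = -360 - 2160 = -2520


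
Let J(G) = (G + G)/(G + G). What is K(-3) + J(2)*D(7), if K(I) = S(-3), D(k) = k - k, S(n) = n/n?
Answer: 1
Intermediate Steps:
S(n) = 1
D(k) = 0
K(I) = 1
J(G) = 1 (J(G) = (2*G)/((2*G)) = (2*G)*(1/(2*G)) = 1)
K(-3) + J(2)*D(7) = 1 + 1*0 = 1 + 0 = 1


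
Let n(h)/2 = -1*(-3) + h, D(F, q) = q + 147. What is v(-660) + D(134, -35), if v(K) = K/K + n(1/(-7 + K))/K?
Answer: 2487043/22011 ≈ 112.99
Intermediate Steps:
D(F, q) = 147 + q
n(h) = 6 + 2*h (n(h) = 2*(-1*(-3) + h) = 2*(3 + h) = 6 + 2*h)
v(K) = 1 + (6 + 2/(-7 + K))/K (v(K) = K/K + (6 + 2/(-7 + K))/K = 1 + (6 + 2/(-7 + K))/K)
v(-660) + D(134, -35) = (-40 + (-660)² - 1*(-660))/((-660)*(-7 - 660)) + (147 - 35) = -1/660*(-40 + 435600 + 660)/(-667) + 112 = -1/660*(-1/667)*436220 + 112 = 21811/22011 + 112 = 2487043/22011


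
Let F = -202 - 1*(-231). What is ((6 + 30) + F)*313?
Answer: 20345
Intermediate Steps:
F = 29 (F = -202 + 231 = 29)
((6 + 30) + F)*313 = ((6 + 30) + 29)*313 = (36 + 29)*313 = 65*313 = 20345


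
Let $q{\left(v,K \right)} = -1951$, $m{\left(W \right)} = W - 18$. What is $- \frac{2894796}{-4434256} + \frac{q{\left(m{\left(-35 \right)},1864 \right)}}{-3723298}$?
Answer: $\frac{7059449863}{10805010796} \approx 0.65335$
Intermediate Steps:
$m{\left(W \right)} = -18 + W$ ($m{\left(W \right)} = W - 18 = -18 + W$)
$- \frac{2894796}{-4434256} + \frac{q{\left(m{\left(-35 \right)},1864 \right)}}{-3723298} = - \frac{2894796}{-4434256} - \frac{1951}{-3723298} = \left(-2894796\right) \left(- \frac{1}{4434256}\right) - - \frac{1951}{3723298} = \frac{3789}{5804} + \frac{1951}{3723298} = \frac{7059449863}{10805010796}$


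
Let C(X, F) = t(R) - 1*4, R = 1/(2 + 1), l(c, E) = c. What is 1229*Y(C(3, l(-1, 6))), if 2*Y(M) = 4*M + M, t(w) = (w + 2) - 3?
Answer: -43015/3 ≈ -14338.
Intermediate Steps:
R = 1/3 ≈ 0.33333
t(w) = -1 + w (t(w) = (2 + w) - 3 = -1 + w)
C(X, F) = -14/3 (C(X, F) = (-1 + 1/3) - 1*4 = -2/3 - 4 = -14/3)
Y(M) = 5*M/2 (Y(M) = (4*M + M)/2 = (5*M)/2 = 5*M/2)
1229*Y(C(3, l(-1, 6))) = 1229*((5/2)*(-14/3)) = 1229*(-35/3) = -43015/3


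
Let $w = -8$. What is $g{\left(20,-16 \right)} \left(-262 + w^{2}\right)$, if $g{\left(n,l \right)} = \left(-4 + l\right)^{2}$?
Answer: $-79200$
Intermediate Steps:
$g{\left(20,-16 \right)} \left(-262 + w^{2}\right) = \left(-4 - 16\right)^{2} \left(-262 + \left(-8\right)^{2}\right) = \left(-20\right)^{2} \left(-262 + 64\right) = 400 \left(-198\right) = -79200$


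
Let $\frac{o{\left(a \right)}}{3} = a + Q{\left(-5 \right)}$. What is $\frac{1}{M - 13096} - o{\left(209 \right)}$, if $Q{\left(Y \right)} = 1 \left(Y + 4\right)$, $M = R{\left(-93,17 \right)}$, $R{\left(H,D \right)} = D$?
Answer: $- \frac{8161297}{13079} \approx -624.0$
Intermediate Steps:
$M = 17$
$Q{\left(Y \right)} = 4 + Y$ ($Q{\left(Y \right)} = 1 \left(4 + Y\right) = 4 + Y$)
$o{\left(a \right)} = -3 + 3 a$ ($o{\left(a \right)} = 3 \left(a + \left(4 - 5\right)\right) = 3 \left(a - 1\right) = 3 \left(-1 + a\right) = -3 + 3 a$)
$\frac{1}{M - 13096} - o{\left(209 \right)} = \frac{1}{17 - 13096} - \left(-3 + 3 \cdot 209\right) = \frac{1}{-13079} - \left(-3 + 627\right) = - \frac{1}{13079} - 624 = - \frac{8161297}{13079}$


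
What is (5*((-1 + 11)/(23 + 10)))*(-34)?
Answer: -1700/33 ≈ -51.515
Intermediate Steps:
(5*((-1 + 11)/(23 + 10)))*(-34) = (5*(10/33))*(-34) = (50/33)*(-34) = -1700/33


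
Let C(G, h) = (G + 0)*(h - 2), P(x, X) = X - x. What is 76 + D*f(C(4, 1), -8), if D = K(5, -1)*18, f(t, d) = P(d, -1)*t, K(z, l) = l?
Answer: 580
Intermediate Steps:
C(G, h) = G*(-2 + h)
f(t, d) = t*(-1 - d) (f(t, d) = (-1 - d)*t = t*(-1 - d))
D = -18 (D = -1*18 = -18)
76 + D*f(C(4, 1), -8) = 76 - (-18)*4*(-2 + 1)*(1 - 8) = 76 - (-18)*4*(-1)*(-7) = 76 - (-18)*(-4)*(-7) = 76 - 18*(-28) = 76 + 504 = 580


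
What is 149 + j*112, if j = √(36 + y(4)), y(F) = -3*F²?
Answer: 149 + 224*I*√3 ≈ 149.0 + 387.98*I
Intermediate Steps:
j = 2*I*√3 (j = √(36 - 3*4²) = √(36 - 3*16) = √(36 - 48) = √(-12) = 2*I*√3 ≈ 3.4641*I)
149 + j*112 = 149 + (2*I*√3)*112 = 149 + 224*I*√3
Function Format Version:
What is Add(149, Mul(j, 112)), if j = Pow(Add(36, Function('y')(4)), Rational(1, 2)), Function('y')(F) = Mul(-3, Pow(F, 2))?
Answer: Add(149, Mul(224, I, Pow(3, Rational(1, 2)))) ≈ Add(149.00, Mul(387.98, I))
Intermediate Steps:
j = Mul(2, I, Pow(3, Rational(1, 2))) (j = Pow(Add(36, Mul(-3, Pow(4, 2))), Rational(1, 2)) = Pow(Add(36, Mul(-3, 16)), Rational(1, 2)) = Pow(Add(36, -48), Rational(1, 2)) = Pow(-12, Rational(1, 2)) = Mul(2, I, Pow(3, Rational(1, 2))) ≈ Mul(3.4641, I))
Add(149, Mul(j, 112)) = Add(149, Mul(Mul(2, I, Pow(3, Rational(1, 2))), 112)) = Add(149, Mul(224, I, Pow(3, Rational(1, 2))))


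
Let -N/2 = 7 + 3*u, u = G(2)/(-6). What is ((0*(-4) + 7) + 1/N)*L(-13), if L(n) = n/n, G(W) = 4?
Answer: 69/10 ≈ 6.9000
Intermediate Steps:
u = -2/3 (u = 4/(-6) = 4*(-1/6) = -2/3 ≈ -0.66667)
N = -10 (N = -2*(7 + 3*(-2/3)) = -2*(7 - 2) = -2*5 = -10)
L(n) = 1
((0*(-4) + 7) + 1/N)*L(-13) = ((0*(-4) + 7) + 1/(-10))*1 = ((0 + 7) - 1/10)*1 = (7 - 1/10)*1 = (69/10)*1 = 69/10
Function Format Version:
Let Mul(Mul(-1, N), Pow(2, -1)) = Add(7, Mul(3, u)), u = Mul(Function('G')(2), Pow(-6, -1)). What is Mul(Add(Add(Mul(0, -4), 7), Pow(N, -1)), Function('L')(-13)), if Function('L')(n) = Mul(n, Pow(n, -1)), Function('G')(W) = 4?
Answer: Rational(69, 10) ≈ 6.9000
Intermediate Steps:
u = Rational(-2, 3) (u = Mul(4, Pow(-6, -1)) = Mul(4, Rational(-1, 6)) = Rational(-2, 3) ≈ -0.66667)
N = -10 (N = Mul(-2, Add(7, Mul(3, Rational(-2, 3)))) = Mul(-2, Add(7, -2)) = Mul(-2, 5) = -10)
Function('L')(n) = 1
Mul(Add(Add(Mul(0, -4), 7), Pow(N, -1)), Function('L')(-13)) = Mul(Add(Add(Mul(0, -4), 7), Pow(-10, -1)), 1) = Mul(Add(Add(0, 7), Rational(-1, 10)), 1) = Mul(Add(7, Rational(-1, 10)), 1) = Mul(Rational(69, 10), 1) = Rational(69, 10)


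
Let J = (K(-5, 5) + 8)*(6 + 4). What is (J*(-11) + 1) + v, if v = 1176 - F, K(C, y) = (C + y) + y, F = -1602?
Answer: 1349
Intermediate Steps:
K(C, y) = C + 2*y
J = 130 (J = ((-5 + 2*5) + 8)*(6 + 4) = ((-5 + 10) + 8)*10 = (5 + 8)*10 = 13*10 = 130)
v = 2778 (v = 1176 - 1*(-1602) = 1176 + 1602 = 2778)
(J*(-11) + 1) + v = (130*(-11) + 1) + 2778 = (-1430 + 1) + 2778 = -1429 + 2778 = 1349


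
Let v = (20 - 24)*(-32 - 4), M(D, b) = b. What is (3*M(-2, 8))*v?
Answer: 3456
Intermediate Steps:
v = 144 (v = -4*(-36) = 144)
(3*M(-2, 8))*v = (3*8)*144 = 24*144 = 3456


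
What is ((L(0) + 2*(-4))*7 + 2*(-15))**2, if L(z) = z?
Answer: 7396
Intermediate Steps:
((L(0) + 2*(-4))*7 + 2*(-15))**2 = ((0 + 2*(-4))*7 + 2*(-15))**2 = ((0 - 8)*7 - 30)**2 = (-8*7 - 30)**2 = (-56 - 30)**2 = (-86)**2 = 7396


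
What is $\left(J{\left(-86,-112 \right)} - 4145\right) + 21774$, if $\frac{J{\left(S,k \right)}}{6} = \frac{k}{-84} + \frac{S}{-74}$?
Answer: $\frac{652827}{37} \approx 17644.0$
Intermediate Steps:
$J{\left(S,k \right)} = - \frac{3 S}{37} - \frac{k}{14}$ ($J{\left(S,k \right)} = 6 \left(\frac{k}{-84} + \frac{S}{-74}\right) = 6 \left(k \left(- \frac{1}{84}\right) + S \left(- \frac{1}{74}\right)\right) = 6 \left(- \frac{k}{84} - \frac{S}{74}\right) = 6 \left(- \frac{S}{74} - \frac{k}{84}\right) = - \frac{3 S}{37} - \frac{k}{14}$)
$\left(J{\left(-86,-112 \right)} - 4145\right) + 21774 = \left(\left(\left(- \frac{3}{37}\right) \left(-86\right) - -8\right) - 4145\right) + 21774 = \left(\left(\frac{258}{37} + 8\right) - 4145\right) + 21774 = \left(\frac{554}{37} - 4145\right) + 21774 = - \frac{152811}{37} + 21774 = \frac{652827}{37}$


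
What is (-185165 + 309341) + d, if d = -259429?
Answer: -135253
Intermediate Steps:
(-185165 + 309341) + d = (-185165 + 309341) - 259429 = 124176 - 259429 = -135253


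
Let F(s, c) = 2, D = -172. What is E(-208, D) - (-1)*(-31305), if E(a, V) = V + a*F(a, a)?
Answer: -31893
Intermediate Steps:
E(a, V) = V + 2*a (E(a, V) = V + a*2 = V + 2*a)
E(-208, D) - (-1)*(-31305) = (-172 + 2*(-208)) - (-1)*(-31305) = (-172 - 416) - 1*31305 = -588 - 31305 = -31893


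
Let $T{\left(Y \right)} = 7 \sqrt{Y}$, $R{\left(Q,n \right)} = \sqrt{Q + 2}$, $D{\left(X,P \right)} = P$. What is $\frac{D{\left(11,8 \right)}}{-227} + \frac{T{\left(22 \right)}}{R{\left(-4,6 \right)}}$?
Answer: $- \frac{8}{227} - 7 i \sqrt{11} \approx -0.035242 - 23.216 i$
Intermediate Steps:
$R{\left(Q,n \right)} = \sqrt{2 + Q}$
$\frac{D{\left(11,8 \right)}}{-227} + \frac{T{\left(22 \right)}}{R{\left(-4,6 \right)}} = \frac{8}{-227} + \frac{7 \sqrt{22}}{\sqrt{2 - 4}} = 8 \left(- \frac{1}{227}\right) + \frac{7 \sqrt{22}}{\sqrt{-2}} = - \frac{8}{227} + \frac{7 \sqrt{22}}{i \sqrt{2}} = - \frac{8}{227} + 7 \sqrt{22} \left(- \frac{i \sqrt{2}}{2}\right) = - \frac{8}{227} - 7 i \sqrt{11}$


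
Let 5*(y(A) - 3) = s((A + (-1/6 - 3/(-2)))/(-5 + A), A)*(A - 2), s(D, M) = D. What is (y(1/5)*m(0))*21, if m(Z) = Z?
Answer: 0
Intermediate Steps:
y(A) = 3 + (-2 + A)*(4/3 + A)/(5*(-5 + A)) (y(A) = 3 + (((A + (-1/6 - 3/(-2)))/(-5 + A))*(A - 2))/5 = 3 + (((A + (-1*⅙ - 3*(-½)))/(-5 + A))*(-2 + A))/5 = 3 + (((A + (-⅙ + 3/2))/(-5 + A))*(-2 + A))/5 = 3 + (((A + 4/3)/(-5 + A))*(-2 + A))/5 = 3 + (((4/3 + A)/(-5 + A))*(-2 + A))/5 = 3 + ((-2 + A)*(4/3 + A)/(-5 + A))/5 = 3 + (-2 + A)*(4/3 + A)/(5*(-5 + A)))
(y(1/5)*m(0))*21 = (((-233 + 3*(1/5)² + 43/5)/(15*(-5 + 1/5)))*0)*21 = (((-233 + 3*(⅕)² + 43*(⅕))/(15*(-5 + ⅕)))*0)*21 = (((-233 + 3*(1/25) + 43/5)/(15*(-24/5)))*0)*21 = (((1/15)*(-5/24)*(-233 + 3/25 + 43/5))*0)*21 = (((1/15)*(-5/24)*(-5607/25))*0)*21 = ((623/200)*0)*21 = 0*21 = 0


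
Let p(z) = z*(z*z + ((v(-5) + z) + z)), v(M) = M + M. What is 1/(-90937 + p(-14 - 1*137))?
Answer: -1/3486776 ≈ -2.8680e-7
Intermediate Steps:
v(M) = 2*M
p(z) = z*(-10 + z² + 2*z) (p(z) = z*(z*z + ((2*(-5) + z) + z)) = z*(z² + ((-10 + z) + z)) = z*(z² + (-10 + 2*z)) = z*(-10 + z² + 2*z))
1/(-90937 + p(-14 - 1*137)) = 1/(-90937 + (-14 - 1*137)*(-10 + (-14 - 1*137)² + 2*(-14 - 1*137))) = 1/(-90937 + (-14 - 137)*(-10 + (-14 - 137)² + 2*(-14 - 137))) = 1/(-90937 - 151*(-10 + (-151)² + 2*(-151))) = 1/(-90937 - 151*(-10 + 22801 - 302)) = 1/(-90937 - 151*22489) = 1/(-90937 - 3395839) = 1/(-3486776) = -1/3486776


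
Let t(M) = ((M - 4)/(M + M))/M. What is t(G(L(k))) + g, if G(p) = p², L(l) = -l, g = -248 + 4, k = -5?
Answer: -304979/1250 ≈ -243.98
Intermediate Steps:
g = -244
t(M) = (-4 + M)/(2*M²) (t(M) = ((-4 + M)/((2*M)))/M = ((-4 + M)*(1/(2*M)))/M = ((-4 + M)/(2*M))/M = (-4 + M)/(2*M²))
t(G(L(k))) + g = (-4 + (-1*(-5))²)/(2*((-1*(-5))²)²) - 244 = (-4 + 5²)/(2*(5²)²) - 244 = (½)*(-4 + 25)/25² - 244 = (½)*(1/625)*21 - 244 = 21/1250 - 244 = -304979/1250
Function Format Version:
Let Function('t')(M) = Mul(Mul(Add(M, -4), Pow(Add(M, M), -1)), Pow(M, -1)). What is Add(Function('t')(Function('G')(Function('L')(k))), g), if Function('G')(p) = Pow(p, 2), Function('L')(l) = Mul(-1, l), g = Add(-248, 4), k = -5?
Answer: Rational(-304979, 1250) ≈ -243.98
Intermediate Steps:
g = -244
Function('t')(M) = Mul(Rational(1, 2), Pow(M, -2), Add(-4, M)) (Function('t')(M) = Mul(Mul(Add(-4, M), Pow(Mul(2, M), -1)), Pow(M, -1)) = Mul(Mul(Add(-4, M), Mul(Rational(1, 2), Pow(M, -1))), Pow(M, -1)) = Mul(Mul(Rational(1, 2), Pow(M, -1), Add(-4, M)), Pow(M, -1)) = Mul(Rational(1, 2), Pow(M, -2), Add(-4, M)))
Add(Function('t')(Function('G')(Function('L')(k))), g) = Add(Mul(Rational(1, 2), Pow(Pow(Mul(-1, -5), 2), -2), Add(-4, Pow(Mul(-1, -5), 2))), -244) = Add(Mul(Rational(1, 2), Pow(Pow(5, 2), -2), Add(-4, Pow(5, 2))), -244) = Add(Mul(Rational(1, 2), Pow(25, -2), Add(-4, 25)), -244) = Add(Mul(Rational(1, 2), Rational(1, 625), 21), -244) = Add(Rational(21, 1250), -244) = Rational(-304979, 1250)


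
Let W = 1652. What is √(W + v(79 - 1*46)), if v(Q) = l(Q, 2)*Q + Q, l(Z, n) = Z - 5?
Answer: √2609 ≈ 51.078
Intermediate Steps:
l(Z, n) = -5 + Z
v(Q) = Q + Q*(-5 + Q) (v(Q) = (-5 + Q)*Q + Q = Q*(-5 + Q) + Q = Q + Q*(-5 + Q))
√(W + v(79 - 1*46)) = √(1652 + (79 - 1*46)*(-4 + (79 - 1*46))) = √(1652 + (79 - 46)*(-4 + (79 - 46))) = √(1652 + 33*(-4 + 33)) = √(1652 + 33*29) = √(1652 + 957) = √2609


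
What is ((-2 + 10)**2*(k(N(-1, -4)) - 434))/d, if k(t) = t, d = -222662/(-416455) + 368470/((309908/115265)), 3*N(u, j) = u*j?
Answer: -5360749808311040/26531427837833019 ≈ -0.20205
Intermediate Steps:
N(u, j) = j*u/3 (N(u, j) = (u*j)/3 = (j*u)/3 = j*u/3)
d = 8843809279277673/64531368070 (d = -222662*(-1/416455) + 368470/((309908*(1/115265))) = 222662/416455 + 368470/(309908/115265) = 222662/416455 + 368470*(115265/309908) = 222662/416455 + 21235847275/154954 = 8843809279277673/64531368070 ≈ 1.3705e+5)
((-2 + 10)**2*(k(N(-1, -4)) - 434))/d = ((-2 + 10)**2*((1/3)*(-4)*(-1) - 434))/(8843809279277673/64531368070) = (8**2*(4/3 - 434))*(64531368070/8843809279277673) = (64*(-1298/3))*(64531368070/8843809279277673) = -83072/3*64531368070/8843809279277673 = -5360749808311040/26531427837833019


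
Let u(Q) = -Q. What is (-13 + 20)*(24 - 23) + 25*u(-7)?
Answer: 182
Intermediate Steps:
(-13 + 20)*(24 - 23) + 25*u(-7) = (-13 + 20)*(24 - 23) + 25*(-1*(-7)) = 7*1 + 25*7 = 7 + 175 = 182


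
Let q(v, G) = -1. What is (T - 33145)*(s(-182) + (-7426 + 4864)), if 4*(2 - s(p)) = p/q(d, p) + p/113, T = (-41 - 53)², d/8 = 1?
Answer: 7155986184/113 ≈ 6.3327e+7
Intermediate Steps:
d = 8 (d = 8*1 = 8)
T = 8836 (T = (-94)² = 8836)
s(p) = 2 + 28*p/113 (s(p) = 2 - (p/(-1) + p/113)/4 = 2 - (p*(-1) + p*(1/113))/4 = 2 - (-p + p/113)/4 = 2 - (-28)*p/113 = 2 + 28*p/113)
(T - 33145)*(s(-182) + (-7426 + 4864)) = (8836 - 33145)*((2 + (28/113)*(-182)) + (-7426 + 4864)) = -24309*((2 - 5096/113) - 2562) = -24309*(-4870/113 - 2562) = -24309*(-294376/113) = 7155986184/113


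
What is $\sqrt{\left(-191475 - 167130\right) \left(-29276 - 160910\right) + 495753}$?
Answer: $\sqrt{68202146283} \approx 2.6116 \cdot 10^{5}$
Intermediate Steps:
$\sqrt{\left(-191475 - 167130\right) \left(-29276 - 160910\right) + 495753} = \sqrt{\left(-358605\right) \left(-190186\right) + 495753} = \sqrt{68201650530 + 495753} = \sqrt{68202146283}$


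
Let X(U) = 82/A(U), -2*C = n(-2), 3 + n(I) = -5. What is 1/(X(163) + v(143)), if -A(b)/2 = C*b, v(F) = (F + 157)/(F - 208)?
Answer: -8476/39653 ≈ -0.21375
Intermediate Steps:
n(I) = -8 (n(I) = -3 - 5 = -8)
C = 4 (C = -½*(-8) = 4)
v(F) = (157 + F)/(-208 + F)
A(b) = -8*b
X(U) = -41/(4*U) (X(U) = 82/((-8*U)) = 82*(-1/(8*U)) = -41/(4*U))
1/(X(163) + v(143)) = 1/(-41/4/163 + (157 + 143)/(-208 + 143)) = 1/(-41/4*1/163 + 300/(-65)) = 1/(-41/652 - 1/65*300) = 1/(-41/652 - 60/13) = 1/(-39653/8476) = -8476/39653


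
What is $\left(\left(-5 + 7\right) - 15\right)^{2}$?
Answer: $169$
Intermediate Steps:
$\left(\left(-5 + 7\right) - 15\right)^{2} = \left(2 - 15\right)^{2} = \left(-13\right)^{2} = 169$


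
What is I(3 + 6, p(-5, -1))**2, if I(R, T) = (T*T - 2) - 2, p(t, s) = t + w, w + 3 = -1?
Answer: 5929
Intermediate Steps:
w = -4 (w = -3 - 1 = -4)
p(t, s) = -4 + t (p(t, s) = t - 4 = -4 + t)
I(R, T) = -4 + T**2 (I(R, T) = (T**2 - 2) - 2 = (-2 + T**2) - 2 = -4 + T**2)
I(3 + 6, p(-5, -1))**2 = (-4 + (-4 - 5)**2)**2 = (-4 + (-9)**2)**2 = (-4 + 81)**2 = 77**2 = 5929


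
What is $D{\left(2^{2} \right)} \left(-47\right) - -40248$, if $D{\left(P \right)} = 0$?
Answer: $40248$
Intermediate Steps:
$D{\left(2^{2} \right)} \left(-47\right) - -40248 = 0 \left(-47\right) - -40248 = 0 + 40248 = 40248$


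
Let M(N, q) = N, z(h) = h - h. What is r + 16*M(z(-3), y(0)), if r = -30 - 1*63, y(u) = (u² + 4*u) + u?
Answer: -93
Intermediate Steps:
y(u) = u² + 5*u
z(h) = 0
r = -93 (r = -30 - 63 = -93)
r + 16*M(z(-3), y(0)) = -93 + 16*0 = -93 + 0 = -93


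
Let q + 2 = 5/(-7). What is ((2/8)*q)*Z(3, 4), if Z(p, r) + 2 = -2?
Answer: 19/7 ≈ 2.7143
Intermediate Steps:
Z(p, r) = -4 (Z(p, r) = -2 - 2 = -4)
q = -19/7 (q = -2 + 5/(-7) = -2 + 5*(-⅐) = -2 - 5/7 = -19/7 ≈ -2.7143)
((2/8)*q)*Z(3, 4) = ((2/8)*(-19/7))*(-4) = ((2*(⅛))*(-19/7))*(-4) = ((¼)*(-19/7))*(-4) = -19/28*(-4) = 19/7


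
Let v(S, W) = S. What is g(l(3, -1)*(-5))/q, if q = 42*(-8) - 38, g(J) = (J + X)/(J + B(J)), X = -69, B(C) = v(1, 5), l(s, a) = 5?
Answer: -47/4488 ≈ -0.010472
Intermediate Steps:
B(C) = 1
g(J) = (-69 + J)/(1 + J) (g(J) = (J - 69)/(J + 1) = (-69 + J)/(1 + J))
q = -374 (q = -336 - 38 = -374)
g(l(3, -1)*(-5))/q = ((-69 + 5*(-5))/(1 + 5*(-5)))/(-374) = ((-69 - 25)/(1 - 25))*(-1/374) = (-94/(-24))*(-1/374) = -1/24*(-94)*(-1/374) = (47/12)*(-1/374) = -47/4488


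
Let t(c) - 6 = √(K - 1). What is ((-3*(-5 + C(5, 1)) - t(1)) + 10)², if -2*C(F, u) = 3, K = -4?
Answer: 2189/4 - 47*I*√5 ≈ 547.25 - 105.1*I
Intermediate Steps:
C(F, u) = -3/2 (C(F, u) = -½*3 = -3/2)
t(c) = 6 + I*√5 (t(c) = 6 + √(-4 - 1) = 6 + √(-5) = 6 + I*√5)
((-3*(-5 + C(5, 1)) - t(1)) + 10)² = ((-3*(-5 - 3/2) - (6 + I*√5)) + 10)² = ((-3*(-13/2) + (-6 - I*√5)) + 10)² = ((39/2 + (-6 - I*√5)) + 10)² = ((27/2 - I*√5) + 10)² = (47/2 - I*√5)²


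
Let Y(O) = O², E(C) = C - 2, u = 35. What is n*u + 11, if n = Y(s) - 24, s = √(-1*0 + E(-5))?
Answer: -1074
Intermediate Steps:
E(C) = -2 + C
s = I*√7 (s = √(-1*0 + (-2 - 5)) = √(0 - 7) = √(-7) = I*√7 ≈ 2.6458*I)
n = -31 (n = (I*√7)² - 24 = -7 - 24 = -31)
n*u + 11 = -31*35 + 11 = -1085 + 11 = -1074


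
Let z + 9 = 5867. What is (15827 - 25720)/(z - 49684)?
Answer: 9893/43826 ≈ 0.22573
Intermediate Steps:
z = 5858 (z = -9 + 5867 = 5858)
(15827 - 25720)/(z - 49684) = (15827 - 25720)/(5858 - 49684) = -9893/(-43826) = -9893*(-1/43826) = 9893/43826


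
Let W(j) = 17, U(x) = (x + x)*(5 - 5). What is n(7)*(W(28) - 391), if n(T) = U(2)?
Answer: 0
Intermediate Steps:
U(x) = 0 (U(x) = (2*x)*0 = 0)
n(T) = 0
n(7)*(W(28) - 391) = 0*(17 - 391) = 0*(-374) = 0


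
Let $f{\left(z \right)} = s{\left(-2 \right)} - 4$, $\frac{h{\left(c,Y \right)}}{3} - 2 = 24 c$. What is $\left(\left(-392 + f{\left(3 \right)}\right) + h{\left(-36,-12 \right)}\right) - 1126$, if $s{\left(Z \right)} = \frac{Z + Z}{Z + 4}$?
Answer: $-4110$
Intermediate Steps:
$s{\left(Z \right)} = \frac{2 Z}{4 + Z}$
$h{\left(c,Y \right)} = 6 + 72 c$ ($h{\left(c,Y \right)} = 6 + 3 \cdot 24 c = 6 + 72 c$)
$f{\left(z \right)} = -6$ ($f{\left(z \right)} = 2 \left(-2\right) \frac{1}{4 - 2} - 4 = 2 \left(-2\right) \frac{1}{2} - 4 = -2 - 4 = -6$)
$\left(\left(-392 + f{\left(3 \right)}\right) + h{\left(-36,-12 \right)}\right) - 1126 = \left(\left(-392 - 6\right) + \left(6 + 72 \left(-36\right)\right)\right) - 1126 = \left(-398 + \left(6 - 2592\right)\right) - 1126 = \left(-398 - 2586\right) - 1126 = -2984 - 1126 = -4110$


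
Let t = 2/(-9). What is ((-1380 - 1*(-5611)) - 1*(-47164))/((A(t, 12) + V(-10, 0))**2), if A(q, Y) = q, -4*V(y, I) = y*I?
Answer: 4162995/4 ≈ 1.0407e+6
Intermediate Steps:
V(y, I) = -I*y/4 (V(y, I) = -y*I/4 = -I*y/4)
t = -2/9 (t = 2*(-1/9) = -2/9 ≈ -0.22222)
((-1380 - 1*(-5611)) - 1*(-47164))/((A(t, 12) + V(-10, 0))**2) = ((-1380 - 1*(-5611)) - 1*(-47164))/((-2/9 - 1/4*0*(-10))**2) = ((-1380 + 5611) + 47164)/((-2/9 + 0)**2) = (4231 + 47164)/((-2/9)**2) = 51395/(4/81) = 51395*(81/4) = 4162995/4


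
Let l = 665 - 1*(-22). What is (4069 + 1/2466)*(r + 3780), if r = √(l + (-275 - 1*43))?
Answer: 2107172550/137 + 10034155*√41/822 ≈ 1.5459e+7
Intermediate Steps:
l = 687 (l = 665 + 22 = 687)
r = 3*√41 (r = √(687 + (-275 - 1*43)) = √(687 + (-275 - 43)) = √(687 - 318) = √369 = 3*√41 ≈ 19.209)
(4069 + 1/2466)*(r + 3780) = (4069 + 1/2466)*(3*√41 + 3780) = (4069 + 1/2466)*(3780 + 3*√41) = 10034155*(3780 + 3*√41)/2466 = 2107172550/137 + 10034155*√41/822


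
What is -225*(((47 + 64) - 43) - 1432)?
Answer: 306900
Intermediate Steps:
-225*(((47 + 64) - 43) - 1432) = -225*((111 - 43) - 1432) = -225*(68 - 1432) = -225*(-1364) = 306900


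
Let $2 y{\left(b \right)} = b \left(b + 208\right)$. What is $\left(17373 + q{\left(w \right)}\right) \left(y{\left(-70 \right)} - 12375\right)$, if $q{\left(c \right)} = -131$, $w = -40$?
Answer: $-296648610$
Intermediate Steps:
$y{\left(b \right)} = \frac{b \left(208 + b\right)}{2}$ ($y{\left(b \right)} = \frac{b \left(b + 208\right)}{2} = \frac{b \left(208 + b\right)}{2}$)
$\left(17373 + q{\left(w \right)}\right) \left(y{\left(-70 \right)} - 12375\right) = \left(17373 - 131\right) \left(\frac{1}{2} \left(-70\right) \left(208 - 70\right) - 12375\right) = 17242 \left(\frac{1}{2} \left(-70\right) 138 - 12375\right) = 17242 \left(-4830 - 12375\right) = 17242 \left(-17205\right) = -296648610$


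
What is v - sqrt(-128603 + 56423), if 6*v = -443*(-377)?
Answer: 167011/6 - 6*I*sqrt(2005) ≈ 27835.0 - 268.66*I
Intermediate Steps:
v = 167011/6 (v = (-443*(-377))/6 = (1/6)*167011 = 167011/6 ≈ 27835.)
v - sqrt(-128603 + 56423) = 167011/6 - sqrt(-128603 + 56423) = 167011/6 - sqrt(-72180) = 167011/6 - 6*I*sqrt(2005)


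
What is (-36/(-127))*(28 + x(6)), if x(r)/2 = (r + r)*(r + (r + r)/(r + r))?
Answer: 7056/127 ≈ 55.559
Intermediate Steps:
x(r) = 4*r*(1 + r) (x(r) = 2*((r + r)*(r + (r + r)/(r + r))) = 2*((2*r)*(r + (2*r)/((2*r)))) = 2*((2*r)*(r + (2*r)*(1/(2*r)))) = 2*((2*r)*(r + 1)) = 2*((2*r)*(1 + r)) = 2*(2*r*(1 + r)) = 4*r*(1 + r))
(-36/(-127))*(28 + x(6)) = (-36/(-127))*(28 + 4*6*(1 + 6)) = (-36*(-1/127))*(28 + 4*6*7) = 36*(28 + 168)/127 = (36/127)*196 = 7056/127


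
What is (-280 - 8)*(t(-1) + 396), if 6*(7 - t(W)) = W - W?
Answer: -116064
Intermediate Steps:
t(W) = 7 (t(W) = 7 - (W - W)/6 = 7 - ⅙*0 = 7 + 0 = 7)
(-280 - 8)*(t(-1) + 396) = (-280 - 8)*(7 + 396) = -288*403 = -116064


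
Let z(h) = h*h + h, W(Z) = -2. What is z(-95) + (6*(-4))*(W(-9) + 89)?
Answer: 6842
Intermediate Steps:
z(h) = h + h² (z(h) = h² + h = h + h²)
z(-95) + (6*(-4))*(W(-9) + 89) = -95*(1 - 95) + (6*(-4))*(-2 + 89) = -95*(-94) - 24*87 = 8930 - 2088 = 6842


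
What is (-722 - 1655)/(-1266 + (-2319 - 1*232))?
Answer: 2377/3817 ≈ 0.62274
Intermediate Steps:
(-722 - 1655)/(-1266 + (-2319 - 1*232)) = -2377/(-1266 + (-2319 - 232)) = -2377/(-1266 - 2551) = -2377/(-3817) = -2377*(-1/3817) = 2377/3817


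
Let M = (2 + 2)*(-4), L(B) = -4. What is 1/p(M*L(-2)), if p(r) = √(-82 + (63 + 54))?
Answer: √35/35 ≈ 0.16903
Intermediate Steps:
M = -16 (M = 4*(-4) = -16)
p(r) = √35 (p(r) = √(-82 + 117) = √35)
1/p(M*L(-2)) = 1/(√35) = √35/35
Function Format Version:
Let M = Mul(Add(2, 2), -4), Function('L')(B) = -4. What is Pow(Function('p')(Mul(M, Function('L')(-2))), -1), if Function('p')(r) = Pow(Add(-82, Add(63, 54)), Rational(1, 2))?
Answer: Mul(Rational(1, 35), Pow(35, Rational(1, 2))) ≈ 0.16903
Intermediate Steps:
M = -16 (M = Mul(4, -4) = -16)
Function('p')(r) = Pow(35, Rational(1, 2)) (Function('p')(r) = Pow(Add(-82, 117), Rational(1, 2)) = Pow(35, Rational(1, 2)))
Pow(Function('p')(Mul(M, Function('L')(-2))), -1) = Pow(Pow(35, Rational(1, 2)), -1) = Mul(Rational(1, 35), Pow(35, Rational(1, 2)))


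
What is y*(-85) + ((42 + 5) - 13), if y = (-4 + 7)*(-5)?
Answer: 1309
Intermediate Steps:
y = -15 (y = 3*(-5) = -15)
y*(-85) + ((42 + 5) - 13) = -15*(-85) + ((42 + 5) - 13) = 1275 + (47 - 13) = 1275 + 34 = 1309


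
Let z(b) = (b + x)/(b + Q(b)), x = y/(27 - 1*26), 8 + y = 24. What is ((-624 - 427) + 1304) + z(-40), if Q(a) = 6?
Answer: 4313/17 ≈ 253.71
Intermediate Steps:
y = 16 (y = -8 + 24 = 16)
x = 16 (x = 16/(27 - 1*26) = 16/(27 - 26) = 16/1 = 16*1 = 16)
z(b) = (16 + b)/(6 + b) (z(b) = (b + 16)/(b + 6) = (16 + b)/(6 + b))
((-624 - 427) + 1304) + z(-40) = ((-624 - 427) + 1304) + (16 - 40)/(6 - 40) = (-1051 + 1304) - 24/(-34) = 253 - 1/34*(-24) = 253 + 12/17 = 4313/17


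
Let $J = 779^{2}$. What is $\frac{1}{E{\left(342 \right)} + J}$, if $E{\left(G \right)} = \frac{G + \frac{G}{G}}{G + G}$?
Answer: $\frac{684}{415079587} \approx 1.6479 \cdot 10^{-6}$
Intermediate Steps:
$J = 606841$
$E{\left(G \right)} = \frac{1 + G}{2 G}$ ($E{\left(G \right)} = \frac{G + 1}{2 G} = \left(1 + G\right) \frac{1}{2 G} = \frac{1 + G}{2 G}$)
$\frac{1}{E{\left(342 \right)} + J} = \frac{1}{\frac{1 + 342}{2 \cdot 342} + 606841} = \frac{1}{\frac{1}{2} \cdot \frac{1}{342} \cdot 343 + 606841} = \frac{1}{\frac{343}{684} + 606841} = \frac{1}{\frac{415079587}{684}} = \frac{684}{415079587}$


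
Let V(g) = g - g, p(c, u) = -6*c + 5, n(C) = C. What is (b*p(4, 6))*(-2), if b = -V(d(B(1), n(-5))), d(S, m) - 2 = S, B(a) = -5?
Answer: 0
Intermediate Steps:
p(c, u) = 5 - 6*c
d(S, m) = 2 + S
V(g) = 0
b = 0 (b = -1*0 = 0)
(b*p(4, 6))*(-2) = (0*(5 - 6*4))*(-2) = (0*(5 - 24))*(-2) = (0*(-19))*(-2) = 0*(-2) = 0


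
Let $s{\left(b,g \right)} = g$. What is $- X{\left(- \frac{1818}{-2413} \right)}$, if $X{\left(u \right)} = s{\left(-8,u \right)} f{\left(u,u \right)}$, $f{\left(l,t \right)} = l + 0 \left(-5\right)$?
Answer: $- \frac{3305124}{5822569} \approx -0.56764$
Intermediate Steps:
$f{\left(l,t \right)} = l$ ($f{\left(l,t \right)} = l + 0 = l$)
$X{\left(u \right)} = u^{2}$ ($X{\left(u \right)} = u u = u^{2}$)
$- X{\left(- \frac{1818}{-2413} \right)} = - \left(- \frac{1818}{-2413}\right)^{2} = - \left(\left(-1818\right) \left(- \frac{1}{2413}\right)\right)^{2} = - \left(\frac{1818}{2413}\right)^{2} = \left(-1\right) \frac{3305124}{5822569} = - \frac{3305124}{5822569}$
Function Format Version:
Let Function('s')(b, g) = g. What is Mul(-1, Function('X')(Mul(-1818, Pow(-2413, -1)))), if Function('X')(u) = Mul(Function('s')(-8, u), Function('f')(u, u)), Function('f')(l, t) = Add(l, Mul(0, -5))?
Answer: Rational(-3305124, 5822569) ≈ -0.56764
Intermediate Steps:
Function('f')(l, t) = l (Function('f')(l, t) = Add(l, 0) = l)
Function('X')(u) = Pow(u, 2) (Function('X')(u) = Mul(u, u) = Pow(u, 2))
Mul(-1, Function('X')(Mul(-1818, Pow(-2413, -1)))) = Mul(-1, Pow(Mul(-1818, Pow(-2413, -1)), 2)) = Mul(-1, Pow(Mul(-1818, Rational(-1, 2413)), 2)) = Mul(-1, Pow(Rational(1818, 2413), 2)) = Mul(-1, Rational(3305124, 5822569)) = Rational(-3305124, 5822569)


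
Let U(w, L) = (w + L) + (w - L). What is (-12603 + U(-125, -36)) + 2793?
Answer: -10060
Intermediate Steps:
U(w, L) = 2*w (U(w, L) = (L + w) + (w - L) = 2*w)
(-12603 + U(-125, -36)) + 2793 = (-12603 + 2*(-125)) + 2793 = (-12603 - 250) + 2793 = -12853 + 2793 = -10060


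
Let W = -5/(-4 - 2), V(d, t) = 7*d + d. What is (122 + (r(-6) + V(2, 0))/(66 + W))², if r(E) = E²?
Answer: 2423986756/160801 ≈ 15074.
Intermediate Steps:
V(d, t) = 8*d
W = ⅚ (W = -5/(-6) = -⅙*(-5) = ⅚ ≈ 0.83333)
(122 + (r(-6) + V(2, 0))/(66 + W))² = (122 + ((-6)² + 8*2)/(66 + ⅚))² = (122 + (36 + 16)/(401/6))² = (122 + 52*(6/401))² = (122 + 312/401)² = (49234/401)² = 2423986756/160801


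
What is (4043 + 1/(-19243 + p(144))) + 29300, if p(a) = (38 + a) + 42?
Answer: 634150516/19019 ≈ 33343.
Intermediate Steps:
p(a) = 80 + a
(4043 + 1/(-19243 + p(144))) + 29300 = (4043 + 1/(-19243 + (80 + 144))) + 29300 = (4043 + 1/(-19243 + 224)) + 29300 = (4043 + 1/(-19019)) + 29300 = (4043 - 1/19019) + 29300 = 76893816/19019 + 29300 = 634150516/19019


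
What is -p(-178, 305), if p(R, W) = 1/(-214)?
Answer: 1/214 ≈ 0.0046729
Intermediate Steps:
p(R, W) = -1/214
-p(-178, 305) = -1*(-1/214) = 1/214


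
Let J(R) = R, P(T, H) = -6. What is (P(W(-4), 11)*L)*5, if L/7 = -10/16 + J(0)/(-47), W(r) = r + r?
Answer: 525/4 ≈ 131.25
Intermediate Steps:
W(r) = 2*r
L = -35/8 (L = 7*(-10/16 + 0/(-47)) = 7*(-10*1/16 + 0*(-1/47)) = 7*(-5/8 + 0) = 7*(-5/8) = -35/8 ≈ -4.3750)
(P(W(-4), 11)*L)*5 = -6*(-35/8)*5 = (105/4)*5 = 525/4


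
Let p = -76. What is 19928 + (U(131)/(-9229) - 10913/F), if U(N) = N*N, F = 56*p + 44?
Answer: 774680570489/38872548 ≈ 19929.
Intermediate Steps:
F = -4212 (F = 56*(-76) + 44 = -4256 + 44 = -4212)
U(N) = N²
19928 + (U(131)/(-9229) - 10913/F) = 19928 + (131²/(-9229) - 10913/(-4212)) = 19928 + (17161*(-1/9229) - 10913*(-1/4212)) = 19928 + (-17161/9229 + 10913/4212) = 19928 + 28433945/38872548 = 774680570489/38872548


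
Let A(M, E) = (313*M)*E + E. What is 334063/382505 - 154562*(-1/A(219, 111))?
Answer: 1300474322987/1455207377070 ≈ 0.89367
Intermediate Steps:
A(M, E) = E + 313*E*M (A(M, E) = 313*E*M + E = E + 313*E*M)
334063/382505 - 154562*(-1/A(219, 111)) = 334063/382505 - 154562*(-1/(111*(1 + 313*219))) = 334063*(1/382505) - 154562*(-1/(111*(1 + 68547))) = 334063/382505 - 154562/((-111*68548)) = 334063/382505 - 154562/((-1*7608828)) = 334063/382505 - 154562/(-7608828) = 334063/382505 - 154562*(-1/7608828) = 334063/382505 + 77281/3804414 = 1300474322987/1455207377070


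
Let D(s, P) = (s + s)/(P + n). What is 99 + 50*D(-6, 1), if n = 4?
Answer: -21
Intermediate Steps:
D(s, P) = 2*s/(4 + P) (D(s, P) = (s + s)/(P + 4) = (2*s)/(4 + P) = 2*s/(4 + P))
99 + 50*D(-6, 1) = 99 + 50*(2*(-6)/(4 + 1)) = 99 + 50*(2*(-6)/5) = 99 + 50*(2*(-6)*(⅕)) = 99 + 50*(-12/5) = 99 - 120 = -21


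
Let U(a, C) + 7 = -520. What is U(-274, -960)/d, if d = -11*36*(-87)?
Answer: -527/34452 ≈ -0.015297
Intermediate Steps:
U(a, C) = -527 (U(a, C) = -7 - 520 = -527)
d = 34452 (d = -396*(-87) = 34452)
U(-274, -960)/d = -527/34452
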